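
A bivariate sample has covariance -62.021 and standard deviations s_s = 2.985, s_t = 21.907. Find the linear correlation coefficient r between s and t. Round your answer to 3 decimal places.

r = Cov(s,t) / (s_s · s_t) = -62.021 / (2.985 × 21.907)
  = -62.021 / 65.3924 ≈ -0.948

-0.948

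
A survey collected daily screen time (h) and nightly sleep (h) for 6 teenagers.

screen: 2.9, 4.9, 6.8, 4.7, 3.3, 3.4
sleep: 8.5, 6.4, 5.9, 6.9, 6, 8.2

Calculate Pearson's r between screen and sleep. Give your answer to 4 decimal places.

-0.6555

n = 6, Σx = 26, Σy = 41.9, Σx² = 123.2, Σy² = 298.87, Σxy = 176.24
nΣxy − ΣxΣy = 1057.44 − 1089.4 = -31.96
nΣx² − (Σx)² = 739.2 − 676 = 63.2; nΣy² − (Σy)² = 1793.22 − 1755.61 = 37.61
r = -31.96 / √(63.2 × 37.61) = -31.96 / 48.7540 ≈ -0.6555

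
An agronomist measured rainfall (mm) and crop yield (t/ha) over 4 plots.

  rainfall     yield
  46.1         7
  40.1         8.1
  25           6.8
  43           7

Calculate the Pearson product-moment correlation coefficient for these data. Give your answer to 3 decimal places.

0.266

n = 4, Σx = 154.2, Σy = 28.9, Σx² = 6207.22, Σy² = 209.85, Σxy = 1118.51
nΣxy − ΣxΣy = 4474.04 − 4456.38 = 17.66
nΣx² − (Σx)² = 24828.88 − 23777.64 = 1051.24; nΣy² − (Σy)² = 839.4 − 835.21 = 4.19
r = 17.66 / √(1051.24 × 4.19) = 17.66 / 66.3679 ≈ 0.266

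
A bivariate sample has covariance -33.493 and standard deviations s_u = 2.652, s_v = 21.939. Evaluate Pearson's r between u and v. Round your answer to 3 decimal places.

r = Cov(u,v) / (s_u · s_v) = -33.493 / (2.652 × 21.939)
  = -33.493 / 58.1822 ≈ -0.576

-0.576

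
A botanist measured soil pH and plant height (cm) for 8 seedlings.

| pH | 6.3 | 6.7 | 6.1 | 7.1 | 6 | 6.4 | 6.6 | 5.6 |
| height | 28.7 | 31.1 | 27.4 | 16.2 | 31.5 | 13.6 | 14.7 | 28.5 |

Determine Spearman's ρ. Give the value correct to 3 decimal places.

-0.357

Rank pH: 4, 7, 3, 8, 2, 5, 6, 1
Rank height: 6, 7, 4, 3, 8, 1, 2, 5
d = rank(pH) − rank(height): -2, 0, -1, 5, -6, 4, 4, -4; Σd² = 114
ρ = 1 − 6Σd² / [n(n²−1)] = 1 − 6×114 / (8×63) = 1 − 684/504 ≈ -0.357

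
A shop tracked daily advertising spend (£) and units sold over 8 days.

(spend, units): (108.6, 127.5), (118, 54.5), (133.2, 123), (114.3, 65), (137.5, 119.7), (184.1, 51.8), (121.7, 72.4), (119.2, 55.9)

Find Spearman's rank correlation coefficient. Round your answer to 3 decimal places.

Rank spend: 1, 3, 6, 2, 7, 8, 5, 4
Rank units: 8, 2, 7, 4, 6, 1, 5, 3
d = rank(spend) − rank(units): -7, 1, -1, -2, 1, 7, 0, 1; Σd² = 106
ρ = 1 − 6Σd² / [n(n²−1)] = 1 − 6×106 / (8×63) = 1 − 636/504 ≈ -0.262

-0.262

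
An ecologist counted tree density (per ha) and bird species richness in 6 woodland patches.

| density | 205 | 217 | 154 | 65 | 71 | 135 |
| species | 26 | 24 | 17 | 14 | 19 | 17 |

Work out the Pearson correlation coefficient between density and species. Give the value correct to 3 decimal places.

n = 6, Σx = 847, Σy = 117, Σx² = 140321, Σy² = 2387, Σxy = 17710
nΣxy − ΣxΣy = 106260 − 99099 = 7161
nΣx² − (Σx)² = 841926 − 717409 = 124517; nΣy² − (Σy)² = 14322 − 13689 = 633
r = 7161 / √(124517 × 633) = 7161 / 8878.0212 ≈ 0.807

0.807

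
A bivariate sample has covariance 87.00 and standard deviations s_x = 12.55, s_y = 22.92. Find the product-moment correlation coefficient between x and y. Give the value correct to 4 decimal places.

r = Cov(x,y) / (s_x · s_y) = 87.00 / (12.55 × 22.92)
  = 87.00 / 287.6460 ≈ 0.3025

0.3025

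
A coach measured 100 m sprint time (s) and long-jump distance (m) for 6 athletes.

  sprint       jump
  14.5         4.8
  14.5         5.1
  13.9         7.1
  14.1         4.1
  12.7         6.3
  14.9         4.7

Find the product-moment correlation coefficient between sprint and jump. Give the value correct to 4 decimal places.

-0.5829

n = 6, Σx = 84.6, Σy = 32.1, Σx² = 1195.82, Σy² = 178.05, Σxy = 450.09
nΣxy − ΣxΣy = 2700.54 − 2715.66 = -15.12
nΣx² − (Σx)² = 7174.92 − 7157.16 = 17.76; nΣy² − (Σy)² = 1068.3 − 1030.41 = 37.89
r = -15.12 / √(17.76 × 37.89) = -15.12 / 25.9408 ≈ -0.5829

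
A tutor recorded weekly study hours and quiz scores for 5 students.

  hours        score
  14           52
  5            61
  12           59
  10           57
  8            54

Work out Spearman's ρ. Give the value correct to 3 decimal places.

Rank hours: 5, 1, 4, 3, 2
Rank score: 1, 5, 4, 3, 2
d = rank(hours) − rank(score): 4, -4, 0, 0, 0; Σd² = 32
ρ = 1 − 6Σd² / [n(n²−1)] = 1 − 6×32 / (5×24) = 1 − 192/120 ≈ -0.600

-0.600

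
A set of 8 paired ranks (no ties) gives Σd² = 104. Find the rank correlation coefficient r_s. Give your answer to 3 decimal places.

ρ = 1 − 6Σd² / [n(n²−1)] = 1 − 6×104 / (8×63)
  = 1 − 624/504 = 1 − 1.2381 ≈ -0.238

-0.238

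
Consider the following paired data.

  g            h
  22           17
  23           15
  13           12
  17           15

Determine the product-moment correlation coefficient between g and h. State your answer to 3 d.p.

n = 4, Σg = 75, Σh = 59, Σg² = 1471, Σh² = 883, Σgh = 1130
nΣgh − ΣgΣh = 4520 − 4425 = 95
nΣg² − (Σg)² = 5884 − 5625 = 259; nΣh² − (Σh)² = 3532 − 3481 = 51
r = 95 / √(259 × 51) = 95 / 114.9304 ≈ 0.827

0.827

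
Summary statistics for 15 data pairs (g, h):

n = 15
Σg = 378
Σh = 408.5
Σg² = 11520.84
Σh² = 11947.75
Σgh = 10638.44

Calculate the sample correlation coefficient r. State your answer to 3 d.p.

0.269

r = (nΣgh − ΣgΣh) / √[(nΣg² − (Σg)²)(nΣh² − (Σh)²)]
Numerator: 15×10638.44 − 378×408.5 = 5163.6
Denominator: √[(172812.6 − 142884)(179216.25 − 166872.25)] = √[29928.6 × 12344] = 19220.7866
r = 5163.6 / 19220.7866 ≈ 0.269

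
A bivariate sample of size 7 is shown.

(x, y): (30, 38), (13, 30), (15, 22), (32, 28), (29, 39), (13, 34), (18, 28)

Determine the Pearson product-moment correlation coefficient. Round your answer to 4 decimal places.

0.4502

n = 7, Σx = 150, Σy = 219, Σx² = 3652, Σy² = 7073, Σxy = 4833
nΣxy − ΣxΣy = 33831 − 32850 = 981
nΣx² − (Σx)² = 25564 − 22500 = 3064; nΣy² − (Σy)² = 49511 − 47961 = 1550
r = 981 / √(3064 × 1550) = 981 / 2179.2659 ≈ 0.4502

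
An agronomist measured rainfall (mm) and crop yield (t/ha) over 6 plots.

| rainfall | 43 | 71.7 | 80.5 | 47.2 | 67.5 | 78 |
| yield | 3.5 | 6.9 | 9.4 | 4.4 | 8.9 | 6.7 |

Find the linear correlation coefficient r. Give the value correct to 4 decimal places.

n = 6, Σx = 387.9, Σy = 39.8, Σx² = 26338.23, Σy² = 291.68, Σxy = 2732.96
nΣxy − ΣxΣy = 16397.76 − 15438.42 = 959.34
nΣx² − (Σx)² = 158029.38 − 150466.41 = 7562.97; nΣy² − (Σy)² = 1750.08 − 1584.04 = 166.04
r = 959.34 / √(7562.97 × 166.04) = 959.34 / 1120.6050 ≈ 0.8561

0.8561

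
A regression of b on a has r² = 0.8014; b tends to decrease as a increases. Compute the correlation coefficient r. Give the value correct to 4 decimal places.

|r| = √0.8014 = 0.8952
The association is negative, so r = −0.8952.

-0.8952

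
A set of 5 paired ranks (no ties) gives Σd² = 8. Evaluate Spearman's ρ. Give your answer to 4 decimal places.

0.6000

ρ = 1 − 6Σd² / [n(n²−1)] = 1 − 6×8 / (5×24)
  = 1 − 48/120 = 1 − 0.40000 ≈ 0.6000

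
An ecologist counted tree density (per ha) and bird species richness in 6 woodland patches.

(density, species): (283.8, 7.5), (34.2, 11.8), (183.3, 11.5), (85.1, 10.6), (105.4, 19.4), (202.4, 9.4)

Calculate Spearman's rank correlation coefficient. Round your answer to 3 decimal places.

-0.714

Rank density: 6, 1, 4, 2, 3, 5
Rank species: 1, 5, 4, 3, 6, 2
d = rank(density) − rank(species): 5, -4, 0, -1, -3, 3; Σd² = 60
ρ = 1 − 6Σd² / [n(n²−1)] = 1 − 6×60 / (6×35) = 1 − 360/210 ≈ -0.714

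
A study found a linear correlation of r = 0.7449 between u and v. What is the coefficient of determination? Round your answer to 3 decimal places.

0.555

r² = (0.7449)² = 0.555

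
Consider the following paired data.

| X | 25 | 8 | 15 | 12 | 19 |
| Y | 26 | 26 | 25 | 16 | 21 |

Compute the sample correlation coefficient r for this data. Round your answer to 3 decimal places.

n = 5, ΣX = 79, ΣY = 114, ΣX² = 1419, ΣY² = 2674, ΣXY = 1824
nΣXY − ΣXΣY = 9120 − 9006 = 114
nΣX² − (ΣX)² = 7095 − 6241 = 854; nΣY² − (ΣY)² = 13370 − 12996 = 374
r = 114 / √(854 × 374) = 114 / 565.1513 ≈ 0.202

0.202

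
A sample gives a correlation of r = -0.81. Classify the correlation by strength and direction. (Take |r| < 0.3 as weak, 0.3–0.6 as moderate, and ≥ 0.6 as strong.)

r = -0.81 < 0 so the relationship is negative.
|r| = 0.81, which falls in the strong range.

strong negative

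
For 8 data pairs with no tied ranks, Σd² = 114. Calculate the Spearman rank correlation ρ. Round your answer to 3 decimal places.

-0.357

ρ = 1 − 6Σd² / [n(n²−1)] = 1 − 6×114 / (8×63)
  = 1 − 684/504 = 1 − 1.3571 ≈ -0.357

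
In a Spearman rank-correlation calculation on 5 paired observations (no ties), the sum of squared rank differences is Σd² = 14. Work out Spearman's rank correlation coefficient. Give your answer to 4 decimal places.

ρ = 1 − 6Σd² / [n(n²−1)] = 1 − 6×14 / (5×24)
  = 1 − 84/120 = 1 − 0.70000 ≈ 0.3000

0.3000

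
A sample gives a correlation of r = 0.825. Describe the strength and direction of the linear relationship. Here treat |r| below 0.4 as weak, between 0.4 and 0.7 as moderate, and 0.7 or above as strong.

r = 0.825 > 0 so the relationship is positive.
|r| = 0.825, which falls in the strong range.

strong positive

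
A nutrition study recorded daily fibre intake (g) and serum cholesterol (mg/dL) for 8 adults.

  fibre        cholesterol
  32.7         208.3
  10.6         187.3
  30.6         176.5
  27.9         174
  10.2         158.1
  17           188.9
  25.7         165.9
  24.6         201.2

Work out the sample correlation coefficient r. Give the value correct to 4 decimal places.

n = 8, Σx = 179.3, Σy = 1460.2, Σx² = 4555.11, Σy² = 268581.5, Σxy = 33089.36
nΣxy − ΣxΣy = 264714.88 − 261813.86 = 2901.02
nΣx² − (Σx)² = 36440.88 − 32148.49 = 4292.39; nΣy² − (Σy)² = 2148652 − 2132184.04 = 16467.96
r = 2901.02 / √(4292.39 × 16467.96) = 2901.02 / 8407.5506 ≈ 0.3450

0.3450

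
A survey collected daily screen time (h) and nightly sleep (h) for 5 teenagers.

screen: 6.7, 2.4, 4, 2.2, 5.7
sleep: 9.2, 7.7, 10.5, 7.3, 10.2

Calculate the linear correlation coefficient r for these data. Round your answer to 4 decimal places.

0.6760

n = 5, Σx = 21, Σy = 44.9, Σx² = 103.98, Σy² = 411.51, Σxy = 196.32
nΣxy − ΣxΣy = 981.6 − 942.9 = 38.7
nΣx² − (Σx)² = 519.9 − 441 = 78.9; nΣy² − (Σy)² = 2057.55 − 2016.01 = 41.54
r = 38.7 / √(78.9 × 41.54) = 38.7 / 57.2495 ≈ 0.6760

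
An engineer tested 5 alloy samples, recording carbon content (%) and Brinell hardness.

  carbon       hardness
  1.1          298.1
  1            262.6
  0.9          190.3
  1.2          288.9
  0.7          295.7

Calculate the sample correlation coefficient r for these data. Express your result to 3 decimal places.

n = 5, Σx = 4.9, Σy = 1335.6, Σx² = 4.95, Σy² = 364938.16, Σxy = 1315.45
nΣxy − ΣxΣy = 6577.25 − 6544.44 = 32.81
nΣx² − (Σx)² = 24.75 − 24.01 = 0.74; nΣy² − (Σy)² = 1824690.8 − 1783827.36 = 40863.44
r = 32.81 / √(0.74 × 40863.44) = 32.81 / 173.8935 ≈ 0.189

0.189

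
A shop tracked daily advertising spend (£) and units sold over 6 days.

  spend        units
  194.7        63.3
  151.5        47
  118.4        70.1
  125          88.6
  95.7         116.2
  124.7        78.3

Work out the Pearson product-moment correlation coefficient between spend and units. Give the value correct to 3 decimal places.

-0.707

n = 6, Σx = 810, Σy = 463.5, Σx² = 115212.48, Σy² = 38613.19, Σxy = 59704.2
nΣxy − ΣxΣy = 358225.2 − 375435 = -17209.8
nΣx² − (Σx)² = 691274.88 − 656100 = 35174.88; nΣy² − (Σy)² = 231679.14 − 214832.25 = 16846.89
r = -17209.8 / √(35174.88 × 16846.89) = -17209.8 / 24343.1168 ≈ -0.707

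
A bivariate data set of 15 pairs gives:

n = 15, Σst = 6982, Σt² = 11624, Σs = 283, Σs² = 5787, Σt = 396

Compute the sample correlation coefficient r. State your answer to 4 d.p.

r = (nΣst − ΣsΣt) / √[(nΣs² − (Σs)²)(nΣt² − (Σt)²)]
Numerator: 15×6982 − 283×396 = -7338
Denominator: √[(86805 − 80089)(174360 − 156816)] = √[6716 × 17544] = 10854.7457
r = -7338 / 10854.7457 ≈ -0.6760

-0.6760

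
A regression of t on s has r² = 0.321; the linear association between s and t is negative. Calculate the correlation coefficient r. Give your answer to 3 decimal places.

-0.567

|r| = √0.321 = 0.567
The association is negative, so r = −0.567.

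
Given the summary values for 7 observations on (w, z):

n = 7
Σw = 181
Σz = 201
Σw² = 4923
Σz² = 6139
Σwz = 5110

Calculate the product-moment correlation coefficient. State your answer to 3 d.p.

-0.292

r = (nΣwz − ΣwΣz) / √[(nΣw² − (Σw)²)(nΣz² − (Σz)²)]
Numerator: 7×5110 − 181×201 = -611
Denominator: √[(34461 − 32761)(42973 − 40401)] = √[1700 × 2572] = 2091.0285
r = -611 / 2091.0285 ≈ -0.292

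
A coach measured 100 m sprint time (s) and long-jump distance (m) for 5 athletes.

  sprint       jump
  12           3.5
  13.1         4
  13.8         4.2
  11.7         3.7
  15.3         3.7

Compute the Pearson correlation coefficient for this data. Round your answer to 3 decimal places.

n = 5, Σx = 65.9, Σy = 19.1, Σx² = 877.03, Σy² = 73.27, Σxy = 252.26
nΣxy − ΣxΣy = 1261.3 − 1258.69 = 2.61
nΣx² − (Σx)² = 4385.15 − 4342.81 = 42.34; nΣy² − (Σy)² = 366.35 − 364.81 = 1.54
r = 2.61 / √(42.34 × 1.54) = 2.61 / 8.0749 ≈ 0.323

0.323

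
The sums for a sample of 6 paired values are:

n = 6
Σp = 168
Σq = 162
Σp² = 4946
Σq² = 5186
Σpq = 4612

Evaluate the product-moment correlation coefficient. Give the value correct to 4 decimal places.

0.1714

r = (nΣpq − ΣpΣq) / √[(nΣp² − (Σp)²)(nΣq² − (Σq)²)]
Numerator: 6×4612 − 168×162 = 456
Denominator: √[(29676 − 28224)(31116 − 26244)] = √[1452 × 4872] = 2659.7263
r = 456 / 2659.7263 ≈ 0.1714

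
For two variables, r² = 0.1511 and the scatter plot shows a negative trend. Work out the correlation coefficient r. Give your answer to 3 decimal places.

|r| = √0.1511 = 0.389
The association is negative, so r = −0.389.

-0.389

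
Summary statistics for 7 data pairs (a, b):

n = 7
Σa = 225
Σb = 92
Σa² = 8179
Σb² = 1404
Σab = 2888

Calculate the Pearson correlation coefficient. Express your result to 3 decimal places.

-0.161

r = (nΣab − ΣaΣb) / √[(nΣa² − (Σa)²)(nΣb² − (Σb)²)]
Numerator: 7×2888 − 225×92 = -484
Denominator: √[(57253 − 50625)(9828 − 8464)] = √[6628 × 1364] = 3006.7577
r = -484 / 3006.7577 ≈ -0.161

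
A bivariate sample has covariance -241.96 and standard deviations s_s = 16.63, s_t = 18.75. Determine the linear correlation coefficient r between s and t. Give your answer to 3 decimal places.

-0.776

r = Cov(s,t) / (s_s · s_t) = -241.96 / (16.63 × 18.75)
  = -241.96 / 311.8125 ≈ -0.776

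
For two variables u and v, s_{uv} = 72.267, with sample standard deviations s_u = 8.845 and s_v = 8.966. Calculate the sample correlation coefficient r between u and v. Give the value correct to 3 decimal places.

0.911

r = Cov(u,v) / (s_u · s_v) = 72.267 / (8.845 × 8.966)
  = 72.267 / 79.3043 ≈ 0.911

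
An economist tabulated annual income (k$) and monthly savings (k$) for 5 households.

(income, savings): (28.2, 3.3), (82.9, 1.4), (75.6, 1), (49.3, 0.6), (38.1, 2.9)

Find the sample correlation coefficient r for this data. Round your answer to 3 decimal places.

n = 5, Σx = 274.1, Σy = 9.2, Σx² = 17265.11, Σy² = 22.62, Σxy = 424.79
nΣxy − ΣxΣy = 2123.95 − 2521.72 = -397.77
nΣx² − (Σx)² = 86325.55 − 75130.81 = 11194.74; nΣy² − (Σy)² = 113.1 − 84.64 = 28.46
r = -397.77 / √(11194.74 × 28.46) = -397.77 / 564.4487 ≈ -0.705

-0.705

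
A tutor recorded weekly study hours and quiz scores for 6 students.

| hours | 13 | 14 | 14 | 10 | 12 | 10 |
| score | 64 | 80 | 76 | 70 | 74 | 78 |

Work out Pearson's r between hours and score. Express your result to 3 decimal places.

n = 6, Σx = 73, Σy = 442, Σx² = 905, Σy² = 32732, Σxy = 5384
nΣxy − ΣxΣy = 32304 − 32266 = 38
nΣx² − (Σx)² = 5430 − 5329 = 101; nΣy² − (Σy)² = 196392 − 195364 = 1028
r = 38 / √(101 × 1028) = 38 / 322.2235 ≈ 0.118

0.118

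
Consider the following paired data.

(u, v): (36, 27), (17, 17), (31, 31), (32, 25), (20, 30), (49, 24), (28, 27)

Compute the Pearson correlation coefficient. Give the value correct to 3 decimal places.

n = 7, Σu = 213, Σv = 181, Σu² = 7155, Σv² = 4809, Σuv = 5554
nΣuv − ΣuΣv = 38878 − 38553 = 325
nΣu² − (Σu)² = 50085 − 45369 = 4716; nΣv² − (Σv)² = 33663 − 32761 = 902
r = 325 / √(4716 × 902) = 325 / 2062.4820 ≈ 0.158

0.158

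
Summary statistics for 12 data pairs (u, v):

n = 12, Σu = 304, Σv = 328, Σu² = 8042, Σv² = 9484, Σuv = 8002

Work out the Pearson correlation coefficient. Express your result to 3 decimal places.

-0.731

r = (nΣuv − ΣuΣv) / √[(nΣu² − (Σu)²)(nΣv² − (Σv)²)]
Numerator: 12×8002 − 304×328 = -3688
Denominator: √[(96504 − 92416)(113808 − 107584)] = √[4088 × 6224] = 5044.1760
r = -3688 / 5044.1760 ≈ -0.731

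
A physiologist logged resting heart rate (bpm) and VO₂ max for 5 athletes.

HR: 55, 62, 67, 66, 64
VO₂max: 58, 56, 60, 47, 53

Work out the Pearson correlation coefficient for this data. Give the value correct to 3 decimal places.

n = 5, Σx = 314, Σy = 274, Σx² = 19810, Σy² = 15118, Σxy = 17176
nΣxy − ΣxΣy = 85880 − 86036 = -156
nΣx² − (Σx)² = 99050 − 98596 = 454; nΣy² − (Σy)² = 75590 − 75076 = 514
r = -156 / √(454 × 514) = -156 / 483.0694 ≈ -0.323

-0.323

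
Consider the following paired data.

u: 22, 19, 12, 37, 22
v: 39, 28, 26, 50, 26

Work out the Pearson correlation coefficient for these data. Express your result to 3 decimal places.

n = 5, Σu = 112, Σv = 169, Σu² = 2842, Σv² = 6157, Σuv = 4124
nΣuv − ΣuΣv = 20620 − 18928 = 1692
nΣu² − (Σu)² = 14210 − 12544 = 1666; nΣv² − (Σv)² = 30785 − 28561 = 2224
r = 1692 / √(1666 × 2224) = 1692 / 1924.8855 ≈ 0.879

0.879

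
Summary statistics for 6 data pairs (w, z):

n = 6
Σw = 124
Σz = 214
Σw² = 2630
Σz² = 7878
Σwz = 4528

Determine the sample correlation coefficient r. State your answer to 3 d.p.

r = (nΣwz − ΣwΣz) / √[(nΣw² − (Σw)²)(nΣz² − (Σz)²)]
Numerator: 6×4528 − 124×214 = 632
Denominator: √[(15780 − 15376)(47268 − 45796)] = √[404 × 1472] = 771.1602
r = 632 / 771.1602 ≈ 0.820

0.820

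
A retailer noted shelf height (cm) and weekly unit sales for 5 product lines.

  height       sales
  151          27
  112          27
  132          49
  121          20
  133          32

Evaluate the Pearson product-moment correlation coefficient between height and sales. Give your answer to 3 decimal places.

n = 5, Σx = 649, Σy = 155, Σx² = 85099, Σy² = 5283, Σxy = 20245
nΣxy − ΣxΣy = 101225 − 100595 = 630
nΣx² − (Σx)² = 425495 − 421201 = 4294; nΣy² − (Σy)² = 26415 − 24025 = 2390
r = 630 / √(4294 × 2390) = 630 / 3203.5387 ≈ 0.197

0.197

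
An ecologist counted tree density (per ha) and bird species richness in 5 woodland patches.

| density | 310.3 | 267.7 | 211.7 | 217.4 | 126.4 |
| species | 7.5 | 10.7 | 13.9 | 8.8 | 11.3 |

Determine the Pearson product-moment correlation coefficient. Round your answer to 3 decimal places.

-0.528

n = 5, Σx = 1133.5, Σy = 52.2, Σx² = 276005.99, Σy² = 569.08, Σxy = 11475.71
nΣxy − ΣxΣy = 57378.55 − 59168.7 = -1790.15
nΣx² − (Σx)² = 1380029.95 − 1284822.25 = 95207.7; nΣy² − (Σy)² = 2845.4 − 2724.84 = 120.56
r = -1790.15 / √(95207.7 × 120.56) = -1790.15 / 3387.9552 ≈ -0.528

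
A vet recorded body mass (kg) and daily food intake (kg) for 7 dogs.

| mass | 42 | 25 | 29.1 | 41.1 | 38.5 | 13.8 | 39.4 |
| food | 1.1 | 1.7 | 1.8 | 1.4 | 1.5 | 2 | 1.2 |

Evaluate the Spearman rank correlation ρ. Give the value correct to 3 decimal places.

-0.929

Rank mass: 7, 2, 3, 6, 4, 1, 5
Rank food: 1, 5, 6, 3, 4, 7, 2
d = rank(mass) − rank(food): 6, -3, -3, 3, 0, -6, 3; Σd² = 108
ρ = 1 − 6Σd² / [n(n²−1)] = 1 − 6×108 / (7×48) = 1 − 648/336 ≈ -0.929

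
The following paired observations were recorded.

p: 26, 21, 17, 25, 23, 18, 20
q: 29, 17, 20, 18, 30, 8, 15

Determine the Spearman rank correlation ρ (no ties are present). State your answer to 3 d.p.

Rank p: 7, 4, 1, 6, 5, 2, 3
Rank q: 6, 3, 5, 4, 7, 1, 2
d = rank(p) − rank(q): 1, 1, -4, 2, -2, 1, 1; Σd² = 28
ρ = 1 − 6Σd² / [n(n²−1)] = 1 − 6×28 / (7×48) = 1 − 168/336 ≈ 0.500

0.500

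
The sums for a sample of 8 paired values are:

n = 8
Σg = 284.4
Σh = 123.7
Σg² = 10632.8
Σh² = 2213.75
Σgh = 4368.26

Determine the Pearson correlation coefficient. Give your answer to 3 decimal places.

-0.074

r = (nΣgh − ΣgΣh) / √[(nΣg² − (Σg)²)(nΣh² − (Σh)²)]
Numerator: 8×4368.26 − 284.4×123.7 = -234.2
Denominator: √[(85062.4 − 80883.36)(17710 − 15301.69)] = √[4179.04 × 2408.31] = 3172.4476
r = -234.2 / 3172.4476 ≈ -0.074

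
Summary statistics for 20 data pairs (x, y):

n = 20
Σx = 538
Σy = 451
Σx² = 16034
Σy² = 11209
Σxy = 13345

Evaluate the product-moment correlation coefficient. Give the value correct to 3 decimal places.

r = (nΣxy − ΣxΣy) / √[(nΣx² − (Σx)²)(nΣy² − (Σy)²)]
Numerator: 20×13345 − 538×451 = 24262
Denominator: √[(320680 − 289444)(224180 − 203401)] = √[31236 × 20779] = 25476.5155
r = 24262 / 25476.5155 ≈ 0.952

0.952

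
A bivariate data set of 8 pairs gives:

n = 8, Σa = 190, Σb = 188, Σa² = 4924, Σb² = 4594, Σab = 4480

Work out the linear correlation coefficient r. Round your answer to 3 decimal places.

r = (nΣab − ΣaΣb) / √[(nΣa² − (Σa)²)(nΣb² − (Σb)²)]
Numerator: 8×4480 − 190×188 = 120
Denominator: √[(39392 − 36100)(36752 − 35344)] = √[3292 × 1408] = 2152.9366
r = 120 / 2152.9366 ≈ 0.056

0.056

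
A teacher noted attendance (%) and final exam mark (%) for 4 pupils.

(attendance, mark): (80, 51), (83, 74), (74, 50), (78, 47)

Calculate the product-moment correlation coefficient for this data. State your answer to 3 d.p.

n = 4, Σx = 315, Σy = 222, Σx² = 24849, Σy² = 12786, Σxy = 17588
nΣxy − ΣxΣy = 70352 − 69930 = 422
nΣx² − (Σx)² = 99396 − 99225 = 171; nΣy² − (Σy)² = 51144 − 49284 = 1860
r = 422 / √(171 × 1860) = 422 / 563.9681 ≈ 0.748

0.748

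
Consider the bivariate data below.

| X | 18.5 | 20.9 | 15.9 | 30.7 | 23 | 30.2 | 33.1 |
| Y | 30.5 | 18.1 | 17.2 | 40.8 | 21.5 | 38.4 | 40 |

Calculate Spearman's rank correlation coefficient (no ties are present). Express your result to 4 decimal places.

Rank X: 2, 3, 1, 6, 4, 5, 7
Rank Y: 4, 2, 1, 7, 3, 5, 6
d = rank(X) − rank(Y): -2, 1, 0, -1, 1, 0, 1; Σd² = 8
ρ = 1 − 6Σd² / [n(n²−1)] = 1 − 6×8 / (7×48) = 1 − 48/336 ≈ 0.8571

0.8571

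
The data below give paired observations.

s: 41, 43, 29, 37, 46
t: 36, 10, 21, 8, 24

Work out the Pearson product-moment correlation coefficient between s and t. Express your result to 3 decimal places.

n = 5, Σs = 196, Σt = 99, Σs² = 7856, Σt² = 2477, Σst = 3915
nΣst − ΣsΣt = 19575 − 19404 = 171
nΣs² − (Σs)² = 39280 − 38416 = 864; nΣt² − (Σt)² = 12385 − 9801 = 2584
r = 171 / √(864 × 2584) = 171 / 1494.1807 ≈ 0.114

0.114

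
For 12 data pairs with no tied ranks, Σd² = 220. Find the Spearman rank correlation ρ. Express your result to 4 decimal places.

ρ = 1 − 6Σd² / [n(n²−1)] = 1 − 6×220 / (12×143)
  = 1 − 1320/1716 = 1 − 0.76923 ≈ 0.2308

0.2308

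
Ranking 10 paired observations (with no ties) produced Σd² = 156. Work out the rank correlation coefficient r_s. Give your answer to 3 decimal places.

ρ = 1 − 6Σd² / [n(n²−1)] = 1 − 6×156 / (10×99)
  = 1 − 936/990 = 1 − 0.9455 ≈ 0.055

0.055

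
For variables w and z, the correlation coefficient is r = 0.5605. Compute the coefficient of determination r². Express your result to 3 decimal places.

0.314

r² = (0.5605)² = 0.314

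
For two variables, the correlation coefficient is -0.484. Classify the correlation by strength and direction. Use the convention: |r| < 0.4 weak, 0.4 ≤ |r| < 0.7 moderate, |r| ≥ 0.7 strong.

r = -0.484 < 0 so the relationship is negative.
|r| = 0.484, which falls in the moderate range.

moderate negative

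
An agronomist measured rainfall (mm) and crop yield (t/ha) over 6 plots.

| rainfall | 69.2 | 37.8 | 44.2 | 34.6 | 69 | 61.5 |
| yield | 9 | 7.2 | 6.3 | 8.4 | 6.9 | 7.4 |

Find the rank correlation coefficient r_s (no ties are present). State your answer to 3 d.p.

0.143

Rank rainfall: 6, 2, 3, 1, 5, 4
Rank yield: 6, 3, 1, 5, 2, 4
d = rank(rainfall) − rank(yield): 0, -1, 2, -4, 3, 0; Σd² = 30
ρ = 1 − 6Σd² / [n(n²−1)] = 1 − 6×30 / (6×35) = 1 − 180/210 ≈ 0.143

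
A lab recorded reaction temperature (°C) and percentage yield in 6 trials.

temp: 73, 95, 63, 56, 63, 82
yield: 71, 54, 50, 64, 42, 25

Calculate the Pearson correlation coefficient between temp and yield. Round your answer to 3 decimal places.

-0.244

n = 6, Σx = 432, Σy = 306, Σx² = 32152, Σy² = 16942, Σxy = 21743
nΣxy − ΣxΣy = 130458 − 132192 = -1734
nΣx² − (Σx)² = 192912 − 186624 = 6288; nΣy² − (Σy)² = 101652 − 93636 = 8016
r = -1734 / √(6288 × 8016) = -1734 / 7099.6203 ≈ -0.244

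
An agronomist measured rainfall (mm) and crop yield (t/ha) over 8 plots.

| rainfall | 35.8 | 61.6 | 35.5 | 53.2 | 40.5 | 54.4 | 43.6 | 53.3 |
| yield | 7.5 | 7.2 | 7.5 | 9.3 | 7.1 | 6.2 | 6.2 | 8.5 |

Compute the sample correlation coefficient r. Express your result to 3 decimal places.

0.148

n = 8, Σx = 377.9, Σy = 59.5, Σx² = 18508.15, Σy² = 450.37, Σxy = 2821.23
nΣxy − ΣxΣy = 22569.84 − 22485.05 = 84.79
nΣx² − (Σx)² = 148065.2 − 142808.41 = 5256.79; nΣy² − (Σy)² = 3602.96 − 3540.25 = 62.71
r = 84.79 / √(5256.79 × 62.71) = 84.79 / 574.1544 ≈ 0.148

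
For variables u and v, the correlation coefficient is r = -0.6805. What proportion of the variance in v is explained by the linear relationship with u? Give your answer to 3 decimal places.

r² = (-0.6805)² = 0.463

0.463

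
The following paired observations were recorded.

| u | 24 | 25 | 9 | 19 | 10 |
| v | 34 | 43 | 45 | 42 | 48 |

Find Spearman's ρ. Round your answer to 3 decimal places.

-0.600

Rank u: 4, 5, 1, 3, 2
Rank v: 1, 3, 4, 2, 5
d = rank(u) − rank(v): 3, 2, -3, 1, -3; Σd² = 32
ρ = 1 − 6Σd² / [n(n²−1)] = 1 − 6×32 / (5×24) = 1 − 192/120 ≈ -0.600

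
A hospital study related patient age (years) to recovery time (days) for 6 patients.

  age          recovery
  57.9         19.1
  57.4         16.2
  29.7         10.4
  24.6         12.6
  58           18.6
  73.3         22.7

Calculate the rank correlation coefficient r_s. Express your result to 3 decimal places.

Rank age: 4, 3, 2, 1, 5, 6
Rank recovery: 5, 3, 1, 2, 4, 6
d = rank(age) − rank(recovery): -1, 0, 1, -1, 1, 0; Σd² = 4
ρ = 1 − 6Σd² / [n(n²−1)] = 1 − 6×4 / (6×35) = 1 − 24/210 ≈ 0.886

0.886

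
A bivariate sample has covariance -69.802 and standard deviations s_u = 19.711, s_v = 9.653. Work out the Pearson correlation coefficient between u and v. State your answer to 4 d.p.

-0.3669

r = Cov(u,v) / (s_u · s_v) = -69.802 / (19.711 × 9.653)
  = -69.802 / 190.2703 ≈ -0.3669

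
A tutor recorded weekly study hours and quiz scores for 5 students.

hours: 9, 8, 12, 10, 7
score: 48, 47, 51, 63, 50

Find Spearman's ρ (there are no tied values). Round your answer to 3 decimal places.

Rank hours: 3, 2, 5, 4, 1
Rank score: 2, 1, 4, 5, 3
d = rank(hours) − rank(score): 1, 1, 1, -1, -2; Σd² = 8
ρ = 1 − 6Σd² / [n(n²−1)] = 1 − 6×8 / (5×24) = 1 − 48/120 ≈ 0.600

0.600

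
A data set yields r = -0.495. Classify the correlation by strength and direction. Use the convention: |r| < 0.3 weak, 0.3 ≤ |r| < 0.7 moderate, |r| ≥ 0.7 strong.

moderate negative

r = -0.495 < 0 so the relationship is negative.
|r| = 0.495, which falls in the moderate range.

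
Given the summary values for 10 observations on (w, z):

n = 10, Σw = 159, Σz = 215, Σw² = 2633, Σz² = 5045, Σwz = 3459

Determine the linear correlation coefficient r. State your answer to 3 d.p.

r = (nΣwz − ΣwΣz) / √[(nΣw² − (Σw)²)(nΣz² − (Σz)²)]
Numerator: 10×3459 − 159×215 = 405
Denominator: √[(26330 − 25281)(50450 − 46225)] = √[1049 × 4225] = 2105.2375
r = 405 / 2105.2375 ≈ 0.192

0.192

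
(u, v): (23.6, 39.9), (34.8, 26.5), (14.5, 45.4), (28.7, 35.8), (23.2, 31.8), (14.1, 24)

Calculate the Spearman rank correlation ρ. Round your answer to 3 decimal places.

Rank u: 4, 6, 2, 5, 3, 1
Rank v: 5, 2, 6, 4, 3, 1
d = rank(u) − rank(v): -1, 4, -4, 1, 0, 0; Σd² = 34
ρ = 1 − 6Σd² / [n(n²−1)] = 1 − 6×34 / (6×35) = 1 − 204/210 ≈ 0.029

0.029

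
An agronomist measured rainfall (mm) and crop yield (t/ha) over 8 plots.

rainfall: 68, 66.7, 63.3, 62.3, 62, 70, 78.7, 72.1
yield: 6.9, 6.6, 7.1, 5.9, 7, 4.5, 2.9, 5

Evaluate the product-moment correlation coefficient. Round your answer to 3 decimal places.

n = 8, Σx = 543.1, Σy = 45.9, Σx² = 37097.17, Σy² = 279.05, Σxy = 3064.15
nΣxy − ΣxΣy = 24513.2 − 24928.29 = -415.09
nΣx² − (Σx)² = 296777.36 − 294957.61 = 1819.75; nΣy² − (Σy)² = 2232.4 − 2106.81 = 125.59
r = -415.09 / √(1819.75 × 125.59) = -415.09 / 478.0611 ≈ -0.868

-0.868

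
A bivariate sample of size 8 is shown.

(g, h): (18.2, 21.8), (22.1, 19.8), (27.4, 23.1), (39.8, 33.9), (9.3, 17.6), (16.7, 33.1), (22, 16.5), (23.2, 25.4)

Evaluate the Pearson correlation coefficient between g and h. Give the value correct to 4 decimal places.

0.5246

n = 8, Σg = 178.7, Σh = 191.2, Σg² = 4542.07, Σh² = 4872.88, Σgh = 4485.23
nΣgh − ΣgΣh = 35881.84 − 34167.44 = 1714.4
nΣg² − (Σg)² = 36336.56 − 31933.69 = 4402.87; nΣh² − (Σh)² = 38983.04 − 36557.44 = 2425.6
r = 1714.4 / √(4402.87 × 2425.6) = 1714.4 / 3267.9660 ≈ 0.5246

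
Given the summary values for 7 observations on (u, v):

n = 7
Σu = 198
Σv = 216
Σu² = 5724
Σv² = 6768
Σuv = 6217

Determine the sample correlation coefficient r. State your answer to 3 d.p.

0.952

r = (nΣuv − ΣuΣv) / √[(nΣu² − (Σu)²)(nΣv² − (Σv)²)]
Numerator: 7×6217 − 198×216 = 751
Denominator: √[(40068 − 39204)(47376 − 46656)] = √[864 × 720] = 788.7205
r = 751 / 788.7205 ≈ 0.952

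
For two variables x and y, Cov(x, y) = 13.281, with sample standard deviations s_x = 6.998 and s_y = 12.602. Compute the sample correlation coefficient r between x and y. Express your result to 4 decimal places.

r = Cov(x,y) / (s_x · s_y) = 13.281 / (6.998 × 12.602)
  = 13.281 / 88.1888 ≈ 0.1506

0.1506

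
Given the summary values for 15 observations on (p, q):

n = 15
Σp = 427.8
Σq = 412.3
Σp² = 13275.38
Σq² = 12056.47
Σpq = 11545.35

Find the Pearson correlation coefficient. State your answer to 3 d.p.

-0.242

r = (nΣpq − ΣpΣq) / √[(nΣp² − (Σp)²)(nΣq² − (Σq)²)]
Numerator: 15×11545.35 − 427.8×412.3 = -3201.69
Denominator: √[(199130.7 − 183012.84)(180847.05 − 169991.29)] = √[16117.86 × 10855.76] = 13227.6838
r = -3201.69 / 13227.6838 ≈ -0.242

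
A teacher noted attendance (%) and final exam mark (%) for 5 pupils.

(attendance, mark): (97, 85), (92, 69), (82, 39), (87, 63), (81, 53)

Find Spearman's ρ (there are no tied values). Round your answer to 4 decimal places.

0.9000

Rank attendance: 5, 4, 2, 3, 1
Rank mark: 5, 4, 1, 3, 2
d = rank(attendance) − rank(mark): 0, 0, 1, 0, -1; Σd² = 2
ρ = 1 − 6Σd² / [n(n²−1)] = 1 − 6×2 / (5×24) = 1 − 12/120 ≈ 0.9000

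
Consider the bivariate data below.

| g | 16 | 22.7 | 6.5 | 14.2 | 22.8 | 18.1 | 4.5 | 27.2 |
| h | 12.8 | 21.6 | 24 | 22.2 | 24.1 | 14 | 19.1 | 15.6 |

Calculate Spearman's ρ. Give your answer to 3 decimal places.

Rank g: 4, 6, 2, 3, 7, 5, 1, 8
Rank h: 1, 5, 7, 6, 8, 2, 4, 3
d = rank(g) − rank(h): 3, 1, -5, -3, -1, 3, -3, 5; Σd² = 88
ρ = 1 − 6Σd² / [n(n²−1)] = 1 − 6×88 / (8×63) = 1 − 528/504 ≈ -0.048

-0.048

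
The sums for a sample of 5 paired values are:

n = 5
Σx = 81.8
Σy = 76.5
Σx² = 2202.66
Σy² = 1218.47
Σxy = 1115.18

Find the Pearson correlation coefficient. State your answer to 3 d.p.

r = (nΣxy − ΣxΣy) / √[(nΣx² − (Σx)²)(nΣy² − (Σy)²)]
Numerator: 5×1115.18 − 81.8×76.5 = -681.8
Denominator: √[(11013.3 − 6691.24)(6092.35 − 5852.25)] = √[4322.06 × 240.1] = 1018.6887
r = -681.8 / 1018.6887 ≈ -0.669

-0.669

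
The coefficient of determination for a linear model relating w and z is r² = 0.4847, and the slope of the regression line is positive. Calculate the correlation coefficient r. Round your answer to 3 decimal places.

|r| = √0.4847 = 0.696
The association is positive, so r = 0.696.

0.696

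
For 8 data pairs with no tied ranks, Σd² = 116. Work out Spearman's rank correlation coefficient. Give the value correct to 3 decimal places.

ρ = 1 − 6Σd² / [n(n²−1)] = 1 − 6×116 / (8×63)
  = 1 − 696/504 = 1 − 1.3810 ≈ -0.381

-0.381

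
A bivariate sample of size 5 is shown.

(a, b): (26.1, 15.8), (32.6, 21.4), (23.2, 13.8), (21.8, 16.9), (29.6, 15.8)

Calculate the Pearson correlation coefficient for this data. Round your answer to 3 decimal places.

n = 5, Σa = 133.3, Σb = 83.7, Σa² = 3633.61, Σb² = 1433.29, Σab = 2266.28
nΣab − ΣaΣb = 11331.4 − 11157.21 = 174.19
nΣa² − (Σa)² = 18168.05 − 17768.89 = 399.16; nΣb² − (Σb)² = 7166.45 − 7005.69 = 160.76
r = 174.19 / √(399.16 × 160.76) = 174.19 / 253.3159 ≈ 0.688

0.688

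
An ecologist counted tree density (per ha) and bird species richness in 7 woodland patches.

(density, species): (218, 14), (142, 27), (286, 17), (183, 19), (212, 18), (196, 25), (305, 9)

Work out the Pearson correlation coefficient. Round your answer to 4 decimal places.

n = 7, Σx = 1542, Σy = 129, Σx² = 359358, Σy² = 2605, Σxy = 26686
nΣxy − ΣxΣy = 186802 − 198918 = -12116
nΣx² − (Σx)² = 2515506 − 2377764 = 137742; nΣy² − (Σy)² = 18235 − 16641 = 1594
r = -12116 / √(137742 × 1594) = -12116 / 14817.5824 ≈ -0.8177

-0.8177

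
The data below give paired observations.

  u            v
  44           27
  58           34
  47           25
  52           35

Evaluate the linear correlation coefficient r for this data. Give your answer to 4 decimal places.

n = 4, Σu = 201, Σv = 121, Σu² = 10213, Σv² = 3735, Σuv = 6155
nΣuv − ΣuΣv = 24620 − 24321 = 299
nΣu² − (Σu)² = 40852 − 40401 = 451; nΣv² − (Σv)² = 14940 − 14641 = 299
r = 299 / √(451 × 299) = 299 / 367.2179 ≈ 0.8142

0.8142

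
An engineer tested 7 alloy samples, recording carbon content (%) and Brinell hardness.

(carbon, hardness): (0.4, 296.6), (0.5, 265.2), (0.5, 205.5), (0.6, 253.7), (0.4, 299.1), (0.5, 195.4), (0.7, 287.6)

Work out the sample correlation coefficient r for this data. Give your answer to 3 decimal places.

-0.090

n = 7, Σx = 3.6, Σy = 1803.1, Σx² = 1.92, Σy² = 475252.27, Σxy = 924.87
nΣxy − ΣxΣy = 6474.09 − 6491.16 = -17.07
nΣx² − (Σx)² = 13.44 − 12.96 = 0.48; nΣy² − (Σy)² = 3326765.89 − 3251169.61 = 75596.28
r = -17.07 / √(0.48 × 75596.28) = -17.07 / 190.4894 ≈ -0.090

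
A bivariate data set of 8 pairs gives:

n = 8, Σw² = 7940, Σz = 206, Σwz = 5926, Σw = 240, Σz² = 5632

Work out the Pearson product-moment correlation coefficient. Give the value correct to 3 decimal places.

r = (nΣwz − ΣwΣz) / √[(nΣw² − (Σw)²)(nΣz² − (Σz)²)]
Numerator: 8×5926 − 240×206 = -2032
Denominator: √[(63520 − 57600)(45056 − 42436)] = √[5920 × 2620] = 3938.3245
r = -2032 / 3938.3245 ≈ -0.516

-0.516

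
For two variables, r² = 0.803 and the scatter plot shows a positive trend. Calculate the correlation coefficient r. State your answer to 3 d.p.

|r| = √0.803 = 0.896
The association is positive, so r = 0.896.

0.896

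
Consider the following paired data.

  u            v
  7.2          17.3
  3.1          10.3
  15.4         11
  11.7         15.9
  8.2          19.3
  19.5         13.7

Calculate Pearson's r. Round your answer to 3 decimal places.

-0.114

n = 6, Σu = 65.1, Σv = 87.5, Σu² = 882.99, Σv² = 1339.37, Σuv = 937.33
nΣuv − ΣuΣv = 5623.98 − 5696.25 = -72.27
nΣu² − (Σu)² = 5297.94 − 4238.01 = 1059.93; nΣv² − (Σv)² = 8036.22 − 7656.25 = 379.97
r = -72.27 / √(1059.93 × 379.97) = -72.27 / 634.6193 ≈ -0.114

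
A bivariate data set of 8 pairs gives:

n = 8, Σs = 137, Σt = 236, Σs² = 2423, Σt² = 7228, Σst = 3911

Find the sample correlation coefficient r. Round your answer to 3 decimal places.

-0.913

r = (nΣst − ΣsΣt) / √[(nΣs² − (Σs)²)(nΣt² − (Σt)²)]
Numerator: 8×3911 − 137×236 = -1044
Denominator: √[(19384 − 18769)(57824 − 55696)] = √[615 × 2128] = 1143.9930
r = -1044 / 1143.9930 ≈ -0.913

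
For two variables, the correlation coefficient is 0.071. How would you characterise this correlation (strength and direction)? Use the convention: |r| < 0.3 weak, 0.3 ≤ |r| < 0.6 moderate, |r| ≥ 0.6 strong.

r = 0.071 > 0 so the relationship is positive.
|r| = 0.071, which falls in the weak range.

weak positive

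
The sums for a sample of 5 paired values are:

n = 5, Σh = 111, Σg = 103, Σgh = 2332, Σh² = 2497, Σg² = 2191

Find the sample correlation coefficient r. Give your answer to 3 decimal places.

r = (nΣgh − ΣgΣh) / √[(nΣg² − (Σg)²)(nΣh² − (Σh)²)]
Numerator: 5×2332 − 103×111 = 227
Denominator: √[(10955 − 10609)(12485 − 12321)] = √[346 × 164] = 238.2100
r = 227 / 238.2100 ≈ 0.953

0.953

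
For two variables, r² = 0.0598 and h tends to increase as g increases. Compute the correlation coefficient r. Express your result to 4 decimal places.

0.2445

|r| = √0.0598 = 0.2445
The association is positive, so r = 0.2445.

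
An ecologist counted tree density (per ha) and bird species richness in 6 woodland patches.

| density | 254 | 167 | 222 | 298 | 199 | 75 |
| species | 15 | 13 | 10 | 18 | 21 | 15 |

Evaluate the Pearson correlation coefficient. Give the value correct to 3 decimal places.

n = 6, Σx = 1215, Σy = 92, Σx² = 275719, Σy² = 1484, Σxy = 18869
nΣxy − ΣxΣy = 113214 − 111780 = 1434
nΣx² − (Σx)² = 1654314 − 1476225 = 178089; nΣy² − (Σy)² = 8904 − 8464 = 440
r = 1434 / √(178089 × 440) = 1434 / 8852.0709 ≈ 0.162

0.162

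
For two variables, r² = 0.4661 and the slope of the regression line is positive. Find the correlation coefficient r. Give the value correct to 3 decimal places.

0.683

|r| = √0.4661 = 0.683
The association is positive, so r = 0.683.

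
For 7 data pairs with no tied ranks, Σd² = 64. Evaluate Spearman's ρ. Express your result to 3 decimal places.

ρ = 1 − 6Σd² / [n(n²−1)] = 1 − 6×64 / (7×48)
  = 1 − 384/336 = 1 − 1.1429 ≈ -0.143

-0.143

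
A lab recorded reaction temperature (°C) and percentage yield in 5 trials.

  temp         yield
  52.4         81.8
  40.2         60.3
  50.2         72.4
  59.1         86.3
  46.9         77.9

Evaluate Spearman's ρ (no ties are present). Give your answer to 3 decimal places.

0.900

Rank temp: 4, 1, 3, 5, 2
Rank yield: 4, 1, 2, 5, 3
d = rank(temp) − rank(yield): 0, 0, 1, 0, -1; Σd² = 2
ρ = 1 − 6Σd² / [n(n²−1)] = 1 − 6×2 / (5×24) = 1 − 12/120 ≈ 0.900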